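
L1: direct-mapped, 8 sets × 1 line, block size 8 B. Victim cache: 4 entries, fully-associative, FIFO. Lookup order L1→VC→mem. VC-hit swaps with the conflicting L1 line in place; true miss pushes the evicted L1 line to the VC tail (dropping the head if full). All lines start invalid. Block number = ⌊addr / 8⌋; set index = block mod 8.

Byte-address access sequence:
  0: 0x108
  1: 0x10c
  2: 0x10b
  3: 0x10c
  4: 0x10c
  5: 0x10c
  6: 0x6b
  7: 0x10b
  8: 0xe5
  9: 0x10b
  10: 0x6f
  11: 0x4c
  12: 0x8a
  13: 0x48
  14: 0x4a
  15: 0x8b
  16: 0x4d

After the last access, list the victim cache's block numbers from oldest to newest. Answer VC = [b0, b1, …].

VC = [33, 17]

0: 0x108 (blk 33, set 1) → MISS  vc=[]
1: 0x10c (blk 33, set 1) → L1-HIT  vc=[]
2: 0x10b (blk 33, set 1) → L1-HIT  vc=[]
3: 0x10c (blk 33, set 1) → L1-HIT  vc=[]
4: 0x10c (blk 33, set 1) → L1-HIT  vc=[]
5: 0x10c (blk 33, set 1) → L1-HIT  vc=[]
6: 0x6b (blk 13, set 5) → MISS  vc=[]
7: 0x10b (blk 33, set 1) → L1-HIT  vc=[]
8: 0xe5 (blk 28, set 4) → MISS  vc=[]
9: 0x10b (blk 33, set 1) → L1-HIT  vc=[]
10: 0x6f (blk 13, set 5) → L1-HIT  vc=[]
11: 0x4c (blk 9, set 1) → MISS  vc=[33]
12: 0x8a (blk 17, set 1) → MISS  vc=[33, 9]
13: 0x48 (blk 9, set 1) → VC-HIT  vc=[33, 17]
14: 0x4a (blk 9, set 1) → L1-HIT  vc=[33, 17]
15: 0x8b (blk 17, set 1) → VC-HIT  vc=[33, 9]
16: 0x4d (blk 9, set 1) → VC-HIT  vc=[33, 17]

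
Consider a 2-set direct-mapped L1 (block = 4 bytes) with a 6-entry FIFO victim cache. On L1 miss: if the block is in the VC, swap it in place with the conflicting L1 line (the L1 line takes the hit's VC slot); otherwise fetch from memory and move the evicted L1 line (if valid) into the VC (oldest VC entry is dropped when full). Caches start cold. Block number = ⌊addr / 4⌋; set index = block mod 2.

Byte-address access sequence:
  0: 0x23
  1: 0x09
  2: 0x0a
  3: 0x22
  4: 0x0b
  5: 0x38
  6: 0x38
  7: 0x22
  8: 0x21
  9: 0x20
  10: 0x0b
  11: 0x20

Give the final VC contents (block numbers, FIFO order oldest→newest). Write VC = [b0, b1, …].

0: 0x23 (blk 8, set 0) → MISS  vc=[]
1: 0x9 (blk 2, set 0) → MISS  vc=[8]
2: 0xa (blk 2, set 0) → L1-HIT  vc=[8]
3: 0x22 (blk 8, set 0) → VC-HIT  vc=[2]
4: 0xb (blk 2, set 0) → VC-HIT  vc=[8]
5: 0x38 (blk 14, set 0) → MISS  vc=[8, 2]
6: 0x38 (blk 14, set 0) → L1-HIT  vc=[8, 2]
7: 0x22 (blk 8, set 0) → VC-HIT  vc=[14, 2]
8: 0x21 (blk 8, set 0) → L1-HIT  vc=[14, 2]
9: 0x20 (blk 8, set 0) → L1-HIT  vc=[14, 2]
10: 0xb (blk 2, set 0) → VC-HIT  vc=[14, 8]
11: 0x20 (blk 8, set 0) → VC-HIT  vc=[14, 2]

VC = [14, 2]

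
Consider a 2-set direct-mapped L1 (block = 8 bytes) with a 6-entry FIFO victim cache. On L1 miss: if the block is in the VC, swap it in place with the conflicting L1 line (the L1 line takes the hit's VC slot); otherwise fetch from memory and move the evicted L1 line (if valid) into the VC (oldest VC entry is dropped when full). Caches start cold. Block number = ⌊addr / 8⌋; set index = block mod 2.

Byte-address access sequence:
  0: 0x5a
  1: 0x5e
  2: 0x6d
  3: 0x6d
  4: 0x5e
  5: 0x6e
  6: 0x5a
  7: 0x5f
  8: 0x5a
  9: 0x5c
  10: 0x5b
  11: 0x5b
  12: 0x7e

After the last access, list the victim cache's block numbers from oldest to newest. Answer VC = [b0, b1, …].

#0 0x5a→b11/s1 MISS; vc=[]
#1 0x5e→b11/s1 L1-HIT; vc=[]
#2 0x6d→b13/s1 MISS; vc=[11]
#3 0x6d→b13/s1 L1-HIT; vc=[11]
#4 0x5e→b11/s1 VC-HIT; vc=[13]
#5 0x6e→b13/s1 VC-HIT; vc=[11]
#6 0x5a→b11/s1 VC-HIT; vc=[13]
#7 0x5f→b11/s1 L1-HIT; vc=[13]
#8 0x5a→b11/s1 L1-HIT; vc=[13]
#9 0x5c→b11/s1 L1-HIT; vc=[13]
#10 0x5b→b11/s1 L1-HIT; vc=[13]
#11 0x5b→b11/s1 L1-HIT; vc=[13]
#12 0x7e→b15/s1 MISS; vc=[13,11]

VC = [13, 11]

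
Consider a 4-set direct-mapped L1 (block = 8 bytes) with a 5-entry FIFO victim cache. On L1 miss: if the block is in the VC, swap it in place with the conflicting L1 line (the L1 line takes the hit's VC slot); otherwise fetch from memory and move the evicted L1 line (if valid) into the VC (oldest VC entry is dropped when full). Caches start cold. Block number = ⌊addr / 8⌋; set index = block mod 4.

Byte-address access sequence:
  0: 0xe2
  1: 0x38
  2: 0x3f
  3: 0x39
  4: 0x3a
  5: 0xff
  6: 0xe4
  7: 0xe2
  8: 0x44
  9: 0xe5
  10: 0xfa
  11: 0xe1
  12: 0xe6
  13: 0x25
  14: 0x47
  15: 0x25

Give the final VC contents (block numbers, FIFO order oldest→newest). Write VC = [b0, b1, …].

  [0] addr=0xe2 blk=28 s=0: MISS | VC []
  [1] addr=0x38 blk=7 s=3: MISS | VC []
  [2] addr=0x3f blk=7 s=3: L1-HIT | VC []
  [3] addr=0x39 blk=7 s=3: L1-HIT | VC []
  [4] addr=0x3a blk=7 s=3: L1-HIT | VC []
  [5] addr=0xff blk=31 s=3: MISS | VC [7]
  [6] addr=0xe4 blk=28 s=0: L1-HIT | VC [7]
  [7] addr=0xe2 blk=28 s=0: L1-HIT | VC [7]
  [8] addr=0x44 blk=8 s=0: MISS | VC [7, 28]
  [9] addr=0xe5 blk=28 s=0: VC-HIT | VC [7, 8]
  [10] addr=0xfa blk=31 s=3: L1-HIT | VC [7, 8]
  [11] addr=0xe1 blk=28 s=0: L1-HIT | VC [7, 8]
  [12] addr=0xe6 blk=28 s=0: L1-HIT | VC [7, 8]
  [13] addr=0x25 blk=4 s=0: MISS | VC [7, 8, 28]
  [14] addr=0x47 blk=8 s=0: VC-HIT | VC [7, 4, 28]
  [15] addr=0x25 blk=4 s=0: VC-HIT | VC [7, 8, 28]

VC = [7, 8, 28]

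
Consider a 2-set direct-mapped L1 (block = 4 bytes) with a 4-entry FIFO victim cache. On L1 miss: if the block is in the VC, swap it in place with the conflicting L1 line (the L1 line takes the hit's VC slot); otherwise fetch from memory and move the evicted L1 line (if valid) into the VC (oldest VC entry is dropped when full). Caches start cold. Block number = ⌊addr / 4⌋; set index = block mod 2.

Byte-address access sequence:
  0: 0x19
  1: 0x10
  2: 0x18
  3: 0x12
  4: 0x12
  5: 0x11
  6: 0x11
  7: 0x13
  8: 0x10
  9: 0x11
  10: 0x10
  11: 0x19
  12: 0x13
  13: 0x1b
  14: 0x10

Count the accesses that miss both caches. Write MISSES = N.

MISSES = 2

  [0] addr=0x19 blk=6 s=0: MISS | VC []
  [1] addr=0x10 blk=4 s=0: MISS | VC [6]
  [2] addr=0x18 blk=6 s=0: VC-HIT | VC [4]
  [3] addr=0x12 blk=4 s=0: VC-HIT | VC [6]
  [4] addr=0x12 blk=4 s=0: L1-HIT | VC [6]
  [5] addr=0x11 blk=4 s=0: L1-HIT | VC [6]
  [6] addr=0x11 blk=4 s=0: L1-HIT | VC [6]
  [7] addr=0x13 blk=4 s=0: L1-HIT | VC [6]
  [8] addr=0x10 blk=4 s=0: L1-HIT | VC [6]
  [9] addr=0x11 blk=4 s=0: L1-HIT | VC [6]
  [10] addr=0x10 blk=4 s=0: L1-HIT | VC [6]
  [11] addr=0x19 blk=6 s=0: VC-HIT | VC [4]
  [12] addr=0x13 blk=4 s=0: VC-HIT | VC [6]
  [13] addr=0x1b blk=6 s=0: VC-HIT | VC [4]
  [14] addr=0x10 blk=4 s=0: VC-HIT | VC [6]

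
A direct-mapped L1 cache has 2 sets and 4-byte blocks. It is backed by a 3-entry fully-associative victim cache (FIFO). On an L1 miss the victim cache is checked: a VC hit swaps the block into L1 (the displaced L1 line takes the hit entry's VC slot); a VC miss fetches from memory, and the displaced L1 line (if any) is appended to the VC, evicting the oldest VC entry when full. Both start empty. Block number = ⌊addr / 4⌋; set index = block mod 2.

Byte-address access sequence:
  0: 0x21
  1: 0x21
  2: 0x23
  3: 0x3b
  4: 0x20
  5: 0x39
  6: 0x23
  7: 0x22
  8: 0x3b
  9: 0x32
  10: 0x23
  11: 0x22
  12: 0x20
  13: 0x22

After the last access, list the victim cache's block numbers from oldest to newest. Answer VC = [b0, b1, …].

  [0] addr=0x21 blk=8 s=0: MISS | VC []
  [1] addr=0x21 blk=8 s=0: L1-HIT | VC []
  [2] addr=0x23 blk=8 s=0: L1-HIT | VC []
  [3] addr=0x3b blk=14 s=0: MISS | VC [8]
  [4] addr=0x20 blk=8 s=0: VC-HIT | VC [14]
  [5] addr=0x39 blk=14 s=0: VC-HIT | VC [8]
  [6] addr=0x23 blk=8 s=0: VC-HIT | VC [14]
  [7] addr=0x22 blk=8 s=0: L1-HIT | VC [14]
  [8] addr=0x3b blk=14 s=0: VC-HIT | VC [8]
  [9] addr=0x32 blk=12 s=0: MISS | VC [8, 14]
  [10] addr=0x23 blk=8 s=0: VC-HIT | VC [12, 14]
  [11] addr=0x22 blk=8 s=0: L1-HIT | VC [12, 14]
  [12] addr=0x20 blk=8 s=0: L1-HIT | VC [12, 14]
  [13] addr=0x22 blk=8 s=0: L1-HIT | VC [12, 14]

VC = [12, 14]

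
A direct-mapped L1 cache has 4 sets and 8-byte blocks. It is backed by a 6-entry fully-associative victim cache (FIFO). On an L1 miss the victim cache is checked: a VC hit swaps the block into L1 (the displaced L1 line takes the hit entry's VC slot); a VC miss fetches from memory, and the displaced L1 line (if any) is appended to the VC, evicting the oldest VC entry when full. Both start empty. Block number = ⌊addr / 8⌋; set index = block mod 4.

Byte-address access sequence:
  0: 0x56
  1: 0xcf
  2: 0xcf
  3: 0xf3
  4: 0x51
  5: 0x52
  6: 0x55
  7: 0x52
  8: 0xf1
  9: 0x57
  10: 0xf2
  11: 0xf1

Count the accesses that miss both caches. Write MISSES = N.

0: 0x56 (blk 10, set 2) → MISS  vc=[]
1: 0xcf (blk 25, set 1) → MISS  vc=[]
2: 0xcf (blk 25, set 1) → L1-HIT  vc=[]
3: 0xf3 (blk 30, set 2) → MISS  vc=[10]
4: 0x51 (blk 10, set 2) → VC-HIT  vc=[30]
5: 0x52 (blk 10, set 2) → L1-HIT  vc=[30]
6: 0x55 (blk 10, set 2) → L1-HIT  vc=[30]
7: 0x52 (blk 10, set 2) → L1-HIT  vc=[30]
8: 0xf1 (blk 30, set 2) → VC-HIT  vc=[10]
9: 0x57 (blk 10, set 2) → VC-HIT  vc=[30]
10: 0xf2 (blk 30, set 2) → VC-HIT  vc=[10]
11: 0xf1 (blk 30, set 2) → L1-HIT  vc=[10]

MISSES = 3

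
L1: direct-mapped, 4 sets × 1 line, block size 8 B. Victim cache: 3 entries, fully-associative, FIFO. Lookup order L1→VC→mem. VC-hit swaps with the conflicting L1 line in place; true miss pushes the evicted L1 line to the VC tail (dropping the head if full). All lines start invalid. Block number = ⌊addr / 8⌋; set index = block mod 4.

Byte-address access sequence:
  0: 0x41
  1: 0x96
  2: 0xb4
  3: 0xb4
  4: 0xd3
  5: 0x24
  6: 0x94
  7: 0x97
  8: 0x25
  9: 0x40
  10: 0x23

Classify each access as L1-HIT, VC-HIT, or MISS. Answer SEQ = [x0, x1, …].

#0 0x41→b8/s0 MISS; vc=[]
#1 0x96→b18/s2 MISS; vc=[]
#2 0xb4→b22/s2 MISS; vc=[18]
#3 0xb4→b22/s2 L1-HIT; vc=[18]
#4 0xd3→b26/s2 MISS; vc=[18,22]
#5 0x24→b4/s0 MISS; vc=[18,22,8]
#6 0x94→b18/s2 VC-HIT; vc=[26,22,8]
#7 0x97→b18/s2 L1-HIT; vc=[26,22,8]
#8 0x25→b4/s0 L1-HIT; vc=[26,22,8]
#9 0x40→b8/s0 VC-HIT; vc=[26,22,4]
#10 0x23→b4/s0 VC-HIT; vc=[26,22,8]

SEQ = [MISS, MISS, MISS, L1-HIT, MISS, MISS, VC-HIT, L1-HIT, L1-HIT, VC-HIT, VC-HIT]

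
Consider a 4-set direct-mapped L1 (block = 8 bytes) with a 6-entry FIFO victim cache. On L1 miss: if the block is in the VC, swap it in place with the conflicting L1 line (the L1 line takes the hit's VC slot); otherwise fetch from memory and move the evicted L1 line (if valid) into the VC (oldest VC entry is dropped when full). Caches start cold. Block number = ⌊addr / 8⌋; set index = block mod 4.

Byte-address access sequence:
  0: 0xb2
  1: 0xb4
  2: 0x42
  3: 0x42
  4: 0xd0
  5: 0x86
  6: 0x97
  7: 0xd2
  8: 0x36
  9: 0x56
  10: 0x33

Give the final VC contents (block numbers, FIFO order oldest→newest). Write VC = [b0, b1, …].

0: 0xb2 (blk 22, set 2) → MISS  vc=[]
1: 0xb4 (blk 22, set 2) → L1-HIT  vc=[]
2: 0x42 (blk 8, set 0) → MISS  vc=[]
3: 0x42 (blk 8, set 0) → L1-HIT  vc=[]
4: 0xd0 (blk 26, set 2) → MISS  vc=[22]
5: 0x86 (blk 16, set 0) → MISS  vc=[22, 8]
6: 0x97 (blk 18, set 2) → MISS  vc=[22, 8, 26]
7: 0xd2 (blk 26, set 2) → VC-HIT  vc=[22, 8, 18]
8: 0x36 (blk 6, set 2) → MISS  vc=[22, 8, 18, 26]
9: 0x56 (blk 10, set 2) → MISS  vc=[22, 8, 18, 26, 6]
10: 0x33 (blk 6, set 2) → VC-HIT  vc=[22, 8, 18, 26, 10]

VC = [22, 8, 18, 26, 10]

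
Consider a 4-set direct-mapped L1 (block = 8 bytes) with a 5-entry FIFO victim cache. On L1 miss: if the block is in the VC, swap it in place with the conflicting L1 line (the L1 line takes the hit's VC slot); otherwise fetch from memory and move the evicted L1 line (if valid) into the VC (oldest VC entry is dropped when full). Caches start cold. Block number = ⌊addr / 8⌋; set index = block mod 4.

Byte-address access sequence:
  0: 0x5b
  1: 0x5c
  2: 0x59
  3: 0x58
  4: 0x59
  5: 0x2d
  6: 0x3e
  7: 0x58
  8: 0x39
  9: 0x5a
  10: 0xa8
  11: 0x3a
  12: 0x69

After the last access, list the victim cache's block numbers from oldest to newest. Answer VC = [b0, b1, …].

VC = [11, 5, 21]

#0 0x5b→b11/s3 MISS; vc=[]
#1 0x5c→b11/s3 L1-HIT; vc=[]
#2 0x59→b11/s3 L1-HIT; vc=[]
#3 0x58→b11/s3 L1-HIT; vc=[]
#4 0x59→b11/s3 L1-HIT; vc=[]
#5 0x2d→b5/s1 MISS; vc=[]
#6 0x3e→b7/s3 MISS; vc=[11]
#7 0x58→b11/s3 VC-HIT; vc=[7]
#8 0x39→b7/s3 VC-HIT; vc=[11]
#9 0x5a→b11/s3 VC-HIT; vc=[7]
#10 0xa8→b21/s1 MISS; vc=[7,5]
#11 0x3a→b7/s3 VC-HIT; vc=[11,5]
#12 0x69→b13/s1 MISS; vc=[11,5,21]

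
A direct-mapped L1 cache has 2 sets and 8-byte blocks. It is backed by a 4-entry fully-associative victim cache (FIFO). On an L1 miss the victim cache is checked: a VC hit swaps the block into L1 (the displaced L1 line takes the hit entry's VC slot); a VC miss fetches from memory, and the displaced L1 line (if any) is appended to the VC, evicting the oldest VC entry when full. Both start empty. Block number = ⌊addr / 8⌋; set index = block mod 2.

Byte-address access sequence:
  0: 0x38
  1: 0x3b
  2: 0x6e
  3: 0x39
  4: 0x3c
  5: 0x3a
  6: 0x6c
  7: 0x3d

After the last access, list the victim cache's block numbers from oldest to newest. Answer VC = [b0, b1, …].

VC = [13]

#0 0x38→b7/s1 MISS; vc=[]
#1 0x3b→b7/s1 L1-HIT; vc=[]
#2 0x6e→b13/s1 MISS; vc=[7]
#3 0x39→b7/s1 VC-HIT; vc=[13]
#4 0x3c→b7/s1 L1-HIT; vc=[13]
#5 0x3a→b7/s1 L1-HIT; vc=[13]
#6 0x6c→b13/s1 VC-HIT; vc=[7]
#7 0x3d→b7/s1 VC-HIT; vc=[13]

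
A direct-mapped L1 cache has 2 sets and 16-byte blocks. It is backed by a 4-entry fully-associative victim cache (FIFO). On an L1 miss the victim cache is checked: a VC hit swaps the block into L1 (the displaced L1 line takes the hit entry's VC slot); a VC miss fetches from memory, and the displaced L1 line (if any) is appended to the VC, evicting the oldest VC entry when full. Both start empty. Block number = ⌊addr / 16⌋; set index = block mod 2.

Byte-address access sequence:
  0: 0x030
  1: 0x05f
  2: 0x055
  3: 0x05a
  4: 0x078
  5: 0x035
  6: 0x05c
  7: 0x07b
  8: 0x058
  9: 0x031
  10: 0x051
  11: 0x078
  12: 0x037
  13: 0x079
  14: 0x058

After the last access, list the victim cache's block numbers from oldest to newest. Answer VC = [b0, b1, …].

  [0] addr=0x30 blk=3 s=1: MISS | VC []
  [1] addr=0x5f blk=5 s=1: MISS | VC [3]
  [2] addr=0x55 blk=5 s=1: L1-HIT | VC [3]
  [3] addr=0x5a blk=5 s=1: L1-HIT | VC [3]
  [4] addr=0x78 blk=7 s=1: MISS | VC [3, 5]
  [5] addr=0x35 blk=3 s=1: VC-HIT | VC [7, 5]
  [6] addr=0x5c blk=5 s=1: VC-HIT | VC [7, 3]
  [7] addr=0x7b blk=7 s=1: VC-HIT | VC [5, 3]
  [8] addr=0x58 blk=5 s=1: VC-HIT | VC [7, 3]
  [9] addr=0x31 blk=3 s=1: VC-HIT | VC [7, 5]
  [10] addr=0x51 blk=5 s=1: VC-HIT | VC [7, 3]
  [11] addr=0x78 blk=7 s=1: VC-HIT | VC [5, 3]
  [12] addr=0x37 blk=3 s=1: VC-HIT | VC [5, 7]
  [13] addr=0x79 blk=7 s=1: VC-HIT | VC [5, 3]
  [14] addr=0x58 blk=5 s=1: VC-HIT | VC [7, 3]

VC = [7, 3]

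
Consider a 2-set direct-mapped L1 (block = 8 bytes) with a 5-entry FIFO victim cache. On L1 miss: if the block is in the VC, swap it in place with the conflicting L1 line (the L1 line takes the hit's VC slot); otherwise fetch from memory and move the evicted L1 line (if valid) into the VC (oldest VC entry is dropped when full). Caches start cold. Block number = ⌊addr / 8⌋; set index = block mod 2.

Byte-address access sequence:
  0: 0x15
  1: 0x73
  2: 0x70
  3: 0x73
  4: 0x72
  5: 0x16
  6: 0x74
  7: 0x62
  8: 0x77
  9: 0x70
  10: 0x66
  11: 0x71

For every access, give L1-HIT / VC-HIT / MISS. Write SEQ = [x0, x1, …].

#0 0x15→b2/s0 MISS; vc=[]
#1 0x73→b14/s0 MISS; vc=[2]
#2 0x70→b14/s0 L1-HIT; vc=[2]
#3 0x73→b14/s0 L1-HIT; vc=[2]
#4 0x72→b14/s0 L1-HIT; vc=[2]
#5 0x16→b2/s0 VC-HIT; vc=[14]
#6 0x74→b14/s0 VC-HIT; vc=[2]
#7 0x62→b12/s0 MISS; vc=[2,14]
#8 0x77→b14/s0 VC-HIT; vc=[2,12]
#9 0x70→b14/s0 L1-HIT; vc=[2,12]
#10 0x66→b12/s0 VC-HIT; vc=[2,14]
#11 0x71→b14/s0 VC-HIT; vc=[2,12]

SEQ = [MISS, MISS, L1-HIT, L1-HIT, L1-HIT, VC-HIT, VC-HIT, MISS, VC-HIT, L1-HIT, VC-HIT, VC-HIT]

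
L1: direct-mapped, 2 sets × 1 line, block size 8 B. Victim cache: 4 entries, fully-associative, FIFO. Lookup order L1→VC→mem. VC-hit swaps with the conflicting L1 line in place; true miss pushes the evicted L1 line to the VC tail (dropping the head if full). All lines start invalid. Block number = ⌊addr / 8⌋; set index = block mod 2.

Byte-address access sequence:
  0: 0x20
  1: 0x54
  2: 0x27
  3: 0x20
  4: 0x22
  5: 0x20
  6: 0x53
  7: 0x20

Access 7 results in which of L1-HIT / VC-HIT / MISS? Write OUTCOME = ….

OUTCOME = VC-HIT

0: 0x20 (blk 4, set 0) → MISS  vc=[]
1: 0x54 (blk 10, set 0) → MISS  vc=[4]
2: 0x27 (blk 4, set 0) → VC-HIT  vc=[10]
3: 0x20 (blk 4, set 0) → L1-HIT  vc=[10]
4: 0x22 (blk 4, set 0) → L1-HIT  vc=[10]
5: 0x20 (blk 4, set 0) → L1-HIT  vc=[10]
6: 0x53 (blk 10, set 0) → VC-HIT  vc=[4]
7: 0x20 (blk 4, set 0) → VC-HIT  vc=[10]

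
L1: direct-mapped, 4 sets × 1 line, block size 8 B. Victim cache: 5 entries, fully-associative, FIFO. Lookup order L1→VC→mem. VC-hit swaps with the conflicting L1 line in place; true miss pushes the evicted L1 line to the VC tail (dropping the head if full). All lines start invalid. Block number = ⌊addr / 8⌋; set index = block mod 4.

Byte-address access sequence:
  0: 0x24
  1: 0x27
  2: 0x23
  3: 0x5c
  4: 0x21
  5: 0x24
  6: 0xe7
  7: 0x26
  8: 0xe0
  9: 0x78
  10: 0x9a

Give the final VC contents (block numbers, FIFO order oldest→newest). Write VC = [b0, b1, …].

VC = [4, 11, 15]

0: 0x24 (blk 4, set 0) → MISS  vc=[]
1: 0x27 (blk 4, set 0) → L1-HIT  vc=[]
2: 0x23 (blk 4, set 0) → L1-HIT  vc=[]
3: 0x5c (blk 11, set 3) → MISS  vc=[]
4: 0x21 (blk 4, set 0) → L1-HIT  vc=[]
5: 0x24 (blk 4, set 0) → L1-HIT  vc=[]
6: 0xe7 (blk 28, set 0) → MISS  vc=[4]
7: 0x26 (blk 4, set 0) → VC-HIT  vc=[28]
8: 0xe0 (blk 28, set 0) → VC-HIT  vc=[4]
9: 0x78 (blk 15, set 3) → MISS  vc=[4, 11]
10: 0x9a (blk 19, set 3) → MISS  vc=[4, 11, 15]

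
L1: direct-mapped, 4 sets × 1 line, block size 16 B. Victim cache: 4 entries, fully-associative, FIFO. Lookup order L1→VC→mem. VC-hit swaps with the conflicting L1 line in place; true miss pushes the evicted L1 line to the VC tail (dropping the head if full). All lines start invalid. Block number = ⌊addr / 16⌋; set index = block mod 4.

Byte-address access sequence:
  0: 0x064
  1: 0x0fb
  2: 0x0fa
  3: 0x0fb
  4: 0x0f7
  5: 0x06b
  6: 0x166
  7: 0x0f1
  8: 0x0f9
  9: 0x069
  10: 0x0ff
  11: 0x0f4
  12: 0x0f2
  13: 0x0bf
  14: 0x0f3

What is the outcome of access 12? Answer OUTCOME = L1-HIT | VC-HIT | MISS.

OUTCOME = L1-HIT

0: 0x64 (blk 6, set 2) → MISS  vc=[]
1: 0xfb (blk 15, set 3) → MISS  vc=[]
2: 0xfa (blk 15, set 3) → L1-HIT  vc=[]
3: 0xfb (blk 15, set 3) → L1-HIT  vc=[]
4: 0xf7 (blk 15, set 3) → L1-HIT  vc=[]
5: 0x6b (blk 6, set 2) → L1-HIT  vc=[]
6: 0x166 (blk 22, set 2) → MISS  vc=[6]
7: 0xf1 (blk 15, set 3) → L1-HIT  vc=[6]
8: 0xf9 (blk 15, set 3) → L1-HIT  vc=[6]
9: 0x69 (blk 6, set 2) → VC-HIT  vc=[22]
10: 0xff (blk 15, set 3) → L1-HIT  vc=[22]
11: 0xf4 (blk 15, set 3) → L1-HIT  vc=[22]
12: 0xf2 (blk 15, set 3) → L1-HIT  vc=[22]
13: 0xbf (blk 11, set 3) → MISS  vc=[22, 15]
14: 0xf3 (blk 15, set 3) → VC-HIT  vc=[22, 11]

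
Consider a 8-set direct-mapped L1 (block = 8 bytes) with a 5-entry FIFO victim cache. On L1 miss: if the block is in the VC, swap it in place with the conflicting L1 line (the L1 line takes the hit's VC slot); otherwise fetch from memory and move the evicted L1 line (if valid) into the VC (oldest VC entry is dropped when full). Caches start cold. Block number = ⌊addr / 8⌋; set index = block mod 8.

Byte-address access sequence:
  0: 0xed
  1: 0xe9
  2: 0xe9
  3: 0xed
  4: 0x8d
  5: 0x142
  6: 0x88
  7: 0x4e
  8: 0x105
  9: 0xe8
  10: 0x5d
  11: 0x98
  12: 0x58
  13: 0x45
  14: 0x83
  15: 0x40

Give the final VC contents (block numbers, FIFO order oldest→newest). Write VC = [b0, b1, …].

#0 0xed→b29/s5 MISS; vc=[]
#1 0xe9→b29/s5 L1-HIT; vc=[]
#2 0xe9→b29/s5 L1-HIT; vc=[]
#3 0xed→b29/s5 L1-HIT; vc=[]
#4 0x8d→b17/s1 MISS; vc=[]
#5 0x142→b40/s0 MISS; vc=[]
#6 0x88→b17/s1 L1-HIT; vc=[]
#7 0x4e→b9/s1 MISS; vc=[17]
#8 0x105→b32/s0 MISS; vc=[17,40]
#9 0xe8→b29/s5 L1-HIT; vc=[17,40]
#10 0x5d→b11/s3 MISS; vc=[17,40]
#11 0x98→b19/s3 MISS; vc=[17,40,11]
#12 0x58→b11/s3 VC-HIT; vc=[17,40,19]
#13 0x45→b8/s0 MISS; vc=[17,40,19,32]
#14 0x83→b16/s0 MISS; vc=[17,40,19,32,8]
#15 0x40→b8/s0 VC-HIT; vc=[17,40,19,32,16]

VC = [17, 40, 19, 32, 16]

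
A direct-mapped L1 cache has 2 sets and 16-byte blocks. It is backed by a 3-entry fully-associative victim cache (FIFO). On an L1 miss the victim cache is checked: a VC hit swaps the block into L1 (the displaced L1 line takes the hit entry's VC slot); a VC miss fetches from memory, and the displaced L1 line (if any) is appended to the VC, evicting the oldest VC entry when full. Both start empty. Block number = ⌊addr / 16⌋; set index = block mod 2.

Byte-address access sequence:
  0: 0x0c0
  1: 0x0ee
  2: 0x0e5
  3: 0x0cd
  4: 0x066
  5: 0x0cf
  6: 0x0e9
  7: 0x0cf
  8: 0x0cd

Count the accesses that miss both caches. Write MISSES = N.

MISSES = 3

  [0] addr=0xc0 blk=12 s=0: MISS | VC []
  [1] addr=0xee blk=14 s=0: MISS | VC [12]
  [2] addr=0xe5 blk=14 s=0: L1-HIT | VC [12]
  [3] addr=0xcd blk=12 s=0: VC-HIT | VC [14]
  [4] addr=0x66 blk=6 s=0: MISS | VC [14, 12]
  [5] addr=0xcf blk=12 s=0: VC-HIT | VC [14, 6]
  [6] addr=0xe9 blk=14 s=0: VC-HIT | VC [12, 6]
  [7] addr=0xcf blk=12 s=0: VC-HIT | VC [14, 6]
  [8] addr=0xcd blk=12 s=0: L1-HIT | VC [14, 6]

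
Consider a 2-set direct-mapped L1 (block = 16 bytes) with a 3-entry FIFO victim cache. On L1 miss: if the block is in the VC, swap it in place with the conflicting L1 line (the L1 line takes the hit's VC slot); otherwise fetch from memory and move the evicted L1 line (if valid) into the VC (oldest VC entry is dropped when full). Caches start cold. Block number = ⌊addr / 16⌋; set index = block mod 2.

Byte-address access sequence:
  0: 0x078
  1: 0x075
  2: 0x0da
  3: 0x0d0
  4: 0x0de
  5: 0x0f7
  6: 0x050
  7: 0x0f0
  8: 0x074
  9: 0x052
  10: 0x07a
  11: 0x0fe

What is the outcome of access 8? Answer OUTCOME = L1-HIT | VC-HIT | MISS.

OUTCOME = VC-HIT

0: 0x78 (blk 7, set 1) → MISS  vc=[]
1: 0x75 (blk 7, set 1) → L1-HIT  vc=[]
2: 0xda (blk 13, set 1) → MISS  vc=[7]
3: 0xd0 (blk 13, set 1) → L1-HIT  vc=[7]
4: 0xde (blk 13, set 1) → L1-HIT  vc=[7]
5: 0xf7 (blk 15, set 1) → MISS  vc=[7, 13]
6: 0x50 (blk 5, set 1) → MISS  vc=[7, 13, 15]
7: 0xf0 (blk 15, set 1) → VC-HIT  vc=[7, 13, 5]
8: 0x74 (blk 7, set 1) → VC-HIT  vc=[15, 13, 5]
9: 0x52 (blk 5, set 1) → VC-HIT  vc=[15, 13, 7]
10: 0x7a (blk 7, set 1) → VC-HIT  vc=[15, 13, 5]
11: 0xfe (blk 15, set 1) → VC-HIT  vc=[7, 13, 5]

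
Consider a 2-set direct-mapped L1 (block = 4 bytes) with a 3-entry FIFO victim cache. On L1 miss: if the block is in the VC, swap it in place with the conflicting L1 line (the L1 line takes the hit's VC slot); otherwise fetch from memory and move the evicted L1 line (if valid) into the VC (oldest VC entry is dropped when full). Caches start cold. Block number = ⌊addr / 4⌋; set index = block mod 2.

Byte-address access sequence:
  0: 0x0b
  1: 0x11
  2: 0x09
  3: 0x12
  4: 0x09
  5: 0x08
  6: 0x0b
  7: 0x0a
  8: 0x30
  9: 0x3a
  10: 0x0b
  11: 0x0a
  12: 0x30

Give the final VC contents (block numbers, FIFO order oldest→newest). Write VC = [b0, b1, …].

VC = [4, 14, 2]

0: 0xb (blk 2, set 0) → MISS  vc=[]
1: 0x11 (blk 4, set 0) → MISS  vc=[2]
2: 0x9 (blk 2, set 0) → VC-HIT  vc=[4]
3: 0x12 (blk 4, set 0) → VC-HIT  vc=[2]
4: 0x9 (blk 2, set 0) → VC-HIT  vc=[4]
5: 0x8 (blk 2, set 0) → L1-HIT  vc=[4]
6: 0xb (blk 2, set 0) → L1-HIT  vc=[4]
7: 0xa (blk 2, set 0) → L1-HIT  vc=[4]
8: 0x30 (blk 12, set 0) → MISS  vc=[4, 2]
9: 0x3a (blk 14, set 0) → MISS  vc=[4, 2, 12]
10: 0xb (blk 2, set 0) → VC-HIT  vc=[4, 14, 12]
11: 0xa (blk 2, set 0) → L1-HIT  vc=[4, 14, 12]
12: 0x30 (blk 12, set 0) → VC-HIT  vc=[4, 14, 2]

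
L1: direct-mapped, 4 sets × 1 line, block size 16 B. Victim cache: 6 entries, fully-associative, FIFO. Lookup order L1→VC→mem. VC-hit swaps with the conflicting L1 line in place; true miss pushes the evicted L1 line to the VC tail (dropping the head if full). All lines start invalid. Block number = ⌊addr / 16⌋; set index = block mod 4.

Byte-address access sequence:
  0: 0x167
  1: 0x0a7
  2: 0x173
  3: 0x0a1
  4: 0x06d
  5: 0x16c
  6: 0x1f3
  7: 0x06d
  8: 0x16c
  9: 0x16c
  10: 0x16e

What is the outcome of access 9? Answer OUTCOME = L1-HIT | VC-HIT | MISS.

  [0] addr=0x167 blk=22 s=2: MISS | VC []
  [1] addr=0xa7 blk=10 s=2: MISS | VC [22]
  [2] addr=0x173 blk=23 s=3: MISS | VC [22]
  [3] addr=0xa1 blk=10 s=2: L1-HIT | VC [22]
  [4] addr=0x6d blk=6 s=2: MISS | VC [22, 10]
  [5] addr=0x16c blk=22 s=2: VC-HIT | VC [6, 10]
  [6] addr=0x1f3 blk=31 s=3: MISS | VC [6, 10, 23]
  [7] addr=0x6d blk=6 s=2: VC-HIT | VC [22, 10, 23]
  [8] addr=0x16c blk=22 s=2: VC-HIT | VC [6, 10, 23]
  [9] addr=0x16c blk=22 s=2: L1-HIT | VC [6, 10, 23]
  [10] addr=0x16e blk=22 s=2: L1-HIT | VC [6, 10, 23]

OUTCOME = L1-HIT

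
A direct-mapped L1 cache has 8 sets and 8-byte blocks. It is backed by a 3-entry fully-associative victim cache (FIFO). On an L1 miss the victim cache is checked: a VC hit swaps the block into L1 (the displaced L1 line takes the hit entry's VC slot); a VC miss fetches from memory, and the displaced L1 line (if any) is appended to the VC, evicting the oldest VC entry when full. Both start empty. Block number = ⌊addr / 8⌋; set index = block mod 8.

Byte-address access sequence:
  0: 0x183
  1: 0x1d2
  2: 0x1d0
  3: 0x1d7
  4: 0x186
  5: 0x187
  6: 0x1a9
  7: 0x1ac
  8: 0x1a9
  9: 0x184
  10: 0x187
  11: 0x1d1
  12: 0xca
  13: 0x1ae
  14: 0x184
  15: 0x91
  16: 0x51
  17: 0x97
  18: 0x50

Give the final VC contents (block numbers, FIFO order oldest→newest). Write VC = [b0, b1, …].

  [0] addr=0x183 blk=48 s=0: MISS | VC []
  [1] addr=0x1d2 blk=58 s=2: MISS | VC []
  [2] addr=0x1d0 blk=58 s=2: L1-HIT | VC []
  [3] addr=0x1d7 blk=58 s=2: L1-HIT | VC []
  [4] addr=0x186 blk=48 s=0: L1-HIT | VC []
  [5] addr=0x187 blk=48 s=0: L1-HIT | VC []
  [6] addr=0x1a9 blk=53 s=5: MISS | VC []
  [7] addr=0x1ac blk=53 s=5: L1-HIT | VC []
  [8] addr=0x1a9 blk=53 s=5: L1-HIT | VC []
  [9] addr=0x184 blk=48 s=0: L1-HIT | VC []
  [10] addr=0x187 blk=48 s=0: L1-HIT | VC []
  [11] addr=0x1d1 blk=58 s=2: L1-HIT | VC []
  [12] addr=0xca blk=25 s=1: MISS | VC []
  [13] addr=0x1ae blk=53 s=5: L1-HIT | VC []
  [14] addr=0x184 blk=48 s=0: L1-HIT | VC []
  [15] addr=0x91 blk=18 s=2: MISS | VC [58]
  [16] addr=0x51 blk=10 s=2: MISS | VC [58, 18]
  [17] addr=0x97 blk=18 s=2: VC-HIT | VC [58, 10]
  [18] addr=0x50 blk=10 s=2: VC-HIT | VC [58, 18]

VC = [58, 18]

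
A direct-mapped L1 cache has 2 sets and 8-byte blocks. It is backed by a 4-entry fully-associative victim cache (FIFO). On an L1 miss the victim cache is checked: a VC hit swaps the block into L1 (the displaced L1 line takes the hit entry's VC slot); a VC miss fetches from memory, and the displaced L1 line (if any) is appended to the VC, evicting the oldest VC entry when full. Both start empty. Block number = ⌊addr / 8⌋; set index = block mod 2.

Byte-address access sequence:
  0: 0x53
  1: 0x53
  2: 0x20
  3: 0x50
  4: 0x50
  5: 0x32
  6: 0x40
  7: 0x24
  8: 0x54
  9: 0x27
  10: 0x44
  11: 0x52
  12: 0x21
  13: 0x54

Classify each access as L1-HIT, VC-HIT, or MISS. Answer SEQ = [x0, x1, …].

0: 0x53 (blk 10, set 0) → MISS  vc=[]
1: 0x53 (blk 10, set 0) → L1-HIT  vc=[]
2: 0x20 (blk 4, set 0) → MISS  vc=[10]
3: 0x50 (blk 10, set 0) → VC-HIT  vc=[4]
4: 0x50 (blk 10, set 0) → L1-HIT  vc=[4]
5: 0x32 (blk 6, set 0) → MISS  vc=[4, 10]
6: 0x40 (blk 8, set 0) → MISS  vc=[4, 10, 6]
7: 0x24 (blk 4, set 0) → VC-HIT  vc=[8, 10, 6]
8: 0x54 (blk 10, set 0) → VC-HIT  vc=[8, 4, 6]
9: 0x27 (blk 4, set 0) → VC-HIT  vc=[8, 10, 6]
10: 0x44 (blk 8, set 0) → VC-HIT  vc=[4, 10, 6]
11: 0x52 (blk 10, set 0) → VC-HIT  vc=[4, 8, 6]
12: 0x21 (blk 4, set 0) → VC-HIT  vc=[10, 8, 6]
13: 0x54 (blk 10, set 0) → VC-HIT  vc=[4, 8, 6]

SEQ = [MISS, L1-HIT, MISS, VC-HIT, L1-HIT, MISS, MISS, VC-HIT, VC-HIT, VC-HIT, VC-HIT, VC-HIT, VC-HIT, VC-HIT]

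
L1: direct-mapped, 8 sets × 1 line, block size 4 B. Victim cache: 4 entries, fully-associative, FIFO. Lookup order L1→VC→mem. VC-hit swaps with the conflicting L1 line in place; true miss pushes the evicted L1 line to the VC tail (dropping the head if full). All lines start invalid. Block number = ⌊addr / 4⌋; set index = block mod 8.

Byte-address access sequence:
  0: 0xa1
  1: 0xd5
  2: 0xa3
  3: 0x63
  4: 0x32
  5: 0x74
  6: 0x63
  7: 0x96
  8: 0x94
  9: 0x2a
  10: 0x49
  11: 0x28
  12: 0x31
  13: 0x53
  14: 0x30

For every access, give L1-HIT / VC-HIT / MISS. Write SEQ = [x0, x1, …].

  [0] addr=0xa1 blk=40 s=0: MISS | VC []
  [1] addr=0xd5 blk=53 s=5: MISS | VC []
  [2] addr=0xa3 blk=40 s=0: L1-HIT | VC []
  [3] addr=0x63 blk=24 s=0: MISS | VC [40]
  [4] addr=0x32 blk=12 s=4: MISS | VC [40]
  [5] addr=0x74 blk=29 s=5: MISS | VC [40, 53]
  [6] addr=0x63 blk=24 s=0: L1-HIT | VC [40, 53]
  [7] addr=0x96 blk=37 s=5: MISS | VC [40, 53, 29]
  [8] addr=0x94 blk=37 s=5: L1-HIT | VC [40, 53, 29]
  [9] addr=0x2a blk=10 s=2: MISS | VC [40, 53, 29]
  [10] addr=0x49 blk=18 s=2: MISS | VC [40, 53, 29, 10]
  [11] addr=0x28 blk=10 s=2: VC-HIT | VC [40, 53, 29, 18]
  [12] addr=0x31 blk=12 s=4: L1-HIT | VC [40, 53, 29, 18]
  [13] addr=0x53 blk=20 s=4: MISS | VC [53, 29, 18, 12]
  [14] addr=0x30 blk=12 s=4: VC-HIT | VC [53, 29, 18, 20]

SEQ = [MISS, MISS, L1-HIT, MISS, MISS, MISS, L1-HIT, MISS, L1-HIT, MISS, MISS, VC-HIT, L1-HIT, MISS, VC-HIT]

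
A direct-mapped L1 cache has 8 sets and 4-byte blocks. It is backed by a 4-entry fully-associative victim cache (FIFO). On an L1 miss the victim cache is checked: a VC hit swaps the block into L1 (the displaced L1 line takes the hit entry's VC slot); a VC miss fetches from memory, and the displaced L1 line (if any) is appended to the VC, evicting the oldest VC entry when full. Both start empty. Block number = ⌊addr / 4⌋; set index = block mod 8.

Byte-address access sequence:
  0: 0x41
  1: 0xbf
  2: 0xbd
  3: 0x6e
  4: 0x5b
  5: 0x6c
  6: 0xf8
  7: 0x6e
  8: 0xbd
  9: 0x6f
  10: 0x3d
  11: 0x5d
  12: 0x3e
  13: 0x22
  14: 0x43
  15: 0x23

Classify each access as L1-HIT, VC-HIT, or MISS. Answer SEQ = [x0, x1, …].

SEQ = [MISS, MISS, L1-HIT, MISS, MISS, L1-HIT, MISS, L1-HIT, L1-HIT, L1-HIT, MISS, MISS, VC-HIT, MISS, VC-HIT, VC-HIT]

0: 0x41 (blk 16, set 0) → MISS  vc=[]
1: 0xbf (blk 47, set 7) → MISS  vc=[]
2: 0xbd (blk 47, set 7) → L1-HIT  vc=[]
3: 0x6e (blk 27, set 3) → MISS  vc=[]
4: 0x5b (blk 22, set 6) → MISS  vc=[]
5: 0x6c (blk 27, set 3) → L1-HIT  vc=[]
6: 0xf8 (blk 62, set 6) → MISS  vc=[22]
7: 0x6e (blk 27, set 3) → L1-HIT  vc=[22]
8: 0xbd (blk 47, set 7) → L1-HIT  vc=[22]
9: 0x6f (blk 27, set 3) → L1-HIT  vc=[22]
10: 0x3d (blk 15, set 7) → MISS  vc=[22, 47]
11: 0x5d (blk 23, set 7) → MISS  vc=[22, 47, 15]
12: 0x3e (blk 15, set 7) → VC-HIT  vc=[22, 47, 23]
13: 0x22 (blk 8, set 0) → MISS  vc=[22, 47, 23, 16]
14: 0x43 (blk 16, set 0) → VC-HIT  vc=[22, 47, 23, 8]
15: 0x23 (blk 8, set 0) → VC-HIT  vc=[22, 47, 23, 16]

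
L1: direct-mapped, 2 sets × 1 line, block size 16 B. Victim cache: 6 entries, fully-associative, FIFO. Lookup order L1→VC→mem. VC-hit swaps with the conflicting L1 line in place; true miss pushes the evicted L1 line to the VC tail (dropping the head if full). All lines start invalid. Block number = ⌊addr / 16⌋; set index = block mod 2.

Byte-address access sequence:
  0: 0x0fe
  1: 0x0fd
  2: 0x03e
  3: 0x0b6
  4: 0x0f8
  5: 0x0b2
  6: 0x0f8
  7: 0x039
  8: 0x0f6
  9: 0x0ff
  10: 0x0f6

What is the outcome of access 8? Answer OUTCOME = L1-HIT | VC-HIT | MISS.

OUTCOME = VC-HIT

  [0] addr=0xfe blk=15 s=1: MISS | VC []
  [1] addr=0xfd blk=15 s=1: L1-HIT | VC []
  [2] addr=0x3e blk=3 s=1: MISS | VC [15]
  [3] addr=0xb6 blk=11 s=1: MISS | VC [15, 3]
  [4] addr=0xf8 blk=15 s=1: VC-HIT | VC [11, 3]
  [5] addr=0xb2 blk=11 s=1: VC-HIT | VC [15, 3]
  [6] addr=0xf8 blk=15 s=1: VC-HIT | VC [11, 3]
  [7] addr=0x39 blk=3 s=1: VC-HIT | VC [11, 15]
  [8] addr=0xf6 blk=15 s=1: VC-HIT | VC [11, 3]
  [9] addr=0xff blk=15 s=1: L1-HIT | VC [11, 3]
  [10] addr=0xf6 blk=15 s=1: L1-HIT | VC [11, 3]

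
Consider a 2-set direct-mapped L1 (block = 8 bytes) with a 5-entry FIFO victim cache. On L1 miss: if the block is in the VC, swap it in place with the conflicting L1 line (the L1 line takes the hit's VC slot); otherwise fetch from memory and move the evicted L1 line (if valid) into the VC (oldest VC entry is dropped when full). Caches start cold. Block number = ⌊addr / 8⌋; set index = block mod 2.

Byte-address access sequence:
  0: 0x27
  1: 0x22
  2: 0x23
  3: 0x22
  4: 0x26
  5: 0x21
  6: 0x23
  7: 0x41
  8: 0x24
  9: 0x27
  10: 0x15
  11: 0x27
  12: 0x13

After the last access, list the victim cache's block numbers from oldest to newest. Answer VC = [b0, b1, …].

0: 0x27 (blk 4, set 0) → MISS  vc=[]
1: 0x22 (blk 4, set 0) → L1-HIT  vc=[]
2: 0x23 (blk 4, set 0) → L1-HIT  vc=[]
3: 0x22 (blk 4, set 0) → L1-HIT  vc=[]
4: 0x26 (blk 4, set 0) → L1-HIT  vc=[]
5: 0x21 (blk 4, set 0) → L1-HIT  vc=[]
6: 0x23 (blk 4, set 0) → L1-HIT  vc=[]
7: 0x41 (blk 8, set 0) → MISS  vc=[4]
8: 0x24 (blk 4, set 0) → VC-HIT  vc=[8]
9: 0x27 (blk 4, set 0) → L1-HIT  vc=[8]
10: 0x15 (blk 2, set 0) → MISS  vc=[8, 4]
11: 0x27 (blk 4, set 0) → VC-HIT  vc=[8, 2]
12: 0x13 (blk 2, set 0) → VC-HIT  vc=[8, 4]

VC = [8, 4]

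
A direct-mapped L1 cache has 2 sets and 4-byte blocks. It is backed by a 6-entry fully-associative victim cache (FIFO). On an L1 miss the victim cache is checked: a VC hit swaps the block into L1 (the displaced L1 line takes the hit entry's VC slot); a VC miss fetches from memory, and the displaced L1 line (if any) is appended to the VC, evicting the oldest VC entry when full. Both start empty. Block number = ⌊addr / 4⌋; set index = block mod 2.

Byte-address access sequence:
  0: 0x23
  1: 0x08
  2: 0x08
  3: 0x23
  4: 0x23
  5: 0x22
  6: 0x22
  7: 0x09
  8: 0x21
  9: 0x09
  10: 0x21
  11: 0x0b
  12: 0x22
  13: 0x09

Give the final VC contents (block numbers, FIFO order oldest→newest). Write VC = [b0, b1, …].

VC = [8]

#0 0x23→b8/s0 MISS; vc=[]
#1 0x8→b2/s0 MISS; vc=[8]
#2 0x8→b2/s0 L1-HIT; vc=[8]
#3 0x23→b8/s0 VC-HIT; vc=[2]
#4 0x23→b8/s0 L1-HIT; vc=[2]
#5 0x22→b8/s0 L1-HIT; vc=[2]
#6 0x22→b8/s0 L1-HIT; vc=[2]
#7 0x9→b2/s0 VC-HIT; vc=[8]
#8 0x21→b8/s0 VC-HIT; vc=[2]
#9 0x9→b2/s0 VC-HIT; vc=[8]
#10 0x21→b8/s0 VC-HIT; vc=[2]
#11 0xb→b2/s0 VC-HIT; vc=[8]
#12 0x22→b8/s0 VC-HIT; vc=[2]
#13 0x9→b2/s0 VC-HIT; vc=[8]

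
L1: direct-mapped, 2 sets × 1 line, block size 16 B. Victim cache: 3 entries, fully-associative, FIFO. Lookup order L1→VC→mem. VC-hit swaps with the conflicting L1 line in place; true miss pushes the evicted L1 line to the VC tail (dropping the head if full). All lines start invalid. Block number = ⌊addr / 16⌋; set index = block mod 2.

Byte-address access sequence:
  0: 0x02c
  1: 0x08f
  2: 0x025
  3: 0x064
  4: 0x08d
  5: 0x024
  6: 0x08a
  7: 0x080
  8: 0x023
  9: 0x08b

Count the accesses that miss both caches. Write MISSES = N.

#0 0x2c→b2/s0 MISS; vc=[]
#1 0x8f→b8/s0 MISS; vc=[2]
#2 0x25→b2/s0 VC-HIT; vc=[8]
#3 0x64→b6/s0 MISS; vc=[8,2]
#4 0x8d→b8/s0 VC-HIT; vc=[6,2]
#5 0x24→b2/s0 VC-HIT; vc=[6,8]
#6 0x8a→b8/s0 VC-HIT; vc=[6,2]
#7 0x80→b8/s0 L1-HIT; vc=[6,2]
#8 0x23→b2/s0 VC-HIT; vc=[6,8]
#9 0x8b→b8/s0 VC-HIT; vc=[6,2]

MISSES = 3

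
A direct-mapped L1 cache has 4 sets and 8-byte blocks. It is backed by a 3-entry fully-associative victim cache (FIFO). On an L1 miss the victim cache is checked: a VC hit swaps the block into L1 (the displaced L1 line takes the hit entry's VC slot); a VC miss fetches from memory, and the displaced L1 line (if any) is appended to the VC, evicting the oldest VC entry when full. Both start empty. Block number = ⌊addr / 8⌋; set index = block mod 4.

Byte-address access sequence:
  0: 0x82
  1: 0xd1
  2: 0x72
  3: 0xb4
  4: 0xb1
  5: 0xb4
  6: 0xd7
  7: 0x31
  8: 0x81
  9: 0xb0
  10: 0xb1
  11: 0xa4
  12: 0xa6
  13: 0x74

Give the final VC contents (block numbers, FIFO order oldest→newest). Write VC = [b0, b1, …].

VC = [22, 26, 16]

0: 0x82 (blk 16, set 0) → MISS  vc=[]
1: 0xd1 (blk 26, set 2) → MISS  vc=[]
2: 0x72 (blk 14, set 2) → MISS  vc=[26]
3: 0xb4 (blk 22, set 2) → MISS  vc=[26, 14]
4: 0xb1 (blk 22, set 2) → L1-HIT  vc=[26, 14]
5: 0xb4 (blk 22, set 2) → L1-HIT  vc=[26, 14]
6: 0xd7 (blk 26, set 2) → VC-HIT  vc=[22, 14]
7: 0x31 (blk 6, set 2) → MISS  vc=[22, 14, 26]
8: 0x81 (blk 16, set 0) → L1-HIT  vc=[22, 14, 26]
9: 0xb0 (blk 22, set 2) → VC-HIT  vc=[6, 14, 26]
10: 0xb1 (blk 22, set 2) → L1-HIT  vc=[6, 14, 26]
11: 0xa4 (blk 20, set 0) → MISS  vc=[14, 26, 16]
12: 0xa6 (blk 20, set 0) → L1-HIT  vc=[14, 26, 16]
13: 0x74 (blk 14, set 2) → VC-HIT  vc=[22, 26, 16]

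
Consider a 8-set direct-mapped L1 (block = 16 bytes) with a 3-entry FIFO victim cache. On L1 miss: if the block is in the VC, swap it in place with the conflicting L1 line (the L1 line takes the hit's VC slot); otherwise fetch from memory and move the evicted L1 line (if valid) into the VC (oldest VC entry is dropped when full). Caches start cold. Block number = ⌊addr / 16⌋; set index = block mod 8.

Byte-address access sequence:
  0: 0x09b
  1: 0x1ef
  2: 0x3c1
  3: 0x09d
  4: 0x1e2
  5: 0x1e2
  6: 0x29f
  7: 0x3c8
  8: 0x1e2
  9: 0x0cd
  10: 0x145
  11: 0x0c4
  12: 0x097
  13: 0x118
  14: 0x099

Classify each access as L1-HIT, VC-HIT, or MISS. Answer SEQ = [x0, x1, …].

SEQ = [MISS, MISS, MISS, L1-HIT, L1-HIT, L1-HIT, MISS, L1-HIT, L1-HIT, MISS, MISS, VC-HIT, VC-HIT, MISS, VC-HIT]

#0 0x9b→b9/s1 MISS; vc=[]
#1 0x1ef→b30/s6 MISS; vc=[]
#2 0x3c1→b60/s4 MISS; vc=[]
#3 0x9d→b9/s1 L1-HIT; vc=[]
#4 0x1e2→b30/s6 L1-HIT; vc=[]
#5 0x1e2→b30/s6 L1-HIT; vc=[]
#6 0x29f→b41/s1 MISS; vc=[9]
#7 0x3c8→b60/s4 L1-HIT; vc=[9]
#8 0x1e2→b30/s6 L1-HIT; vc=[9]
#9 0xcd→b12/s4 MISS; vc=[9,60]
#10 0x145→b20/s4 MISS; vc=[9,60,12]
#11 0xc4→b12/s4 VC-HIT; vc=[9,60,20]
#12 0x97→b9/s1 VC-HIT; vc=[41,60,20]
#13 0x118→b17/s1 MISS; vc=[60,20,9]
#14 0x99→b9/s1 VC-HIT; vc=[60,20,17]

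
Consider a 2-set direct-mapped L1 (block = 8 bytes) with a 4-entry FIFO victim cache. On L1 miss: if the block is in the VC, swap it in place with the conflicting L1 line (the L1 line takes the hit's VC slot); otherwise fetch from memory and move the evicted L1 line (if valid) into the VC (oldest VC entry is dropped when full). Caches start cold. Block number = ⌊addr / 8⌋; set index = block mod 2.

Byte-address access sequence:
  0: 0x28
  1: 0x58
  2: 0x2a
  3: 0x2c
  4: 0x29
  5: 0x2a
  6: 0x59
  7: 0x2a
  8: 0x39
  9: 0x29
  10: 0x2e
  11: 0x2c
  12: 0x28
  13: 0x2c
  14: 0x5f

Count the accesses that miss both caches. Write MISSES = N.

0: 0x28 (blk 5, set 1) → MISS  vc=[]
1: 0x58 (blk 11, set 1) → MISS  vc=[5]
2: 0x2a (blk 5, set 1) → VC-HIT  vc=[11]
3: 0x2c (blk 5, set 1) → L1-HIT  vc=[11]
4: 0x29 (blk 5, set 1) → L1-HIT  vc=[11]
5: 0x2a (blk 5, set 1) → L1-HIT  vc=[11]
6: 0x59 (blk 11, set 1) → VC-HIT  vc=[5]
7: 0x2a (blk 5, set 1) → VC-HIT  vc=[11]
8: 0x39 (blk 7, set 1) → MISS  vc=[11, 5]
9: 0x29 (blk 5, set 1) → VC-HIT  vc=[11, 7]
10: 0x2e (blk 5, set 1) → L1-HIT  vc=[11, 7]
11: 0x2c (blk 5, set 1) → L1-HIT  vc=[11, 7]
12: 0x28 (blk 5, set 1) → L1-HIT  vc=[11, 7]
13: 0x2c (blk 5, set 1) → L1-HIT  vc=[11, 7]
14: 0x5f (blk 11, set 1) → VC-HIT  vc=[5, 7]

MISSES = 3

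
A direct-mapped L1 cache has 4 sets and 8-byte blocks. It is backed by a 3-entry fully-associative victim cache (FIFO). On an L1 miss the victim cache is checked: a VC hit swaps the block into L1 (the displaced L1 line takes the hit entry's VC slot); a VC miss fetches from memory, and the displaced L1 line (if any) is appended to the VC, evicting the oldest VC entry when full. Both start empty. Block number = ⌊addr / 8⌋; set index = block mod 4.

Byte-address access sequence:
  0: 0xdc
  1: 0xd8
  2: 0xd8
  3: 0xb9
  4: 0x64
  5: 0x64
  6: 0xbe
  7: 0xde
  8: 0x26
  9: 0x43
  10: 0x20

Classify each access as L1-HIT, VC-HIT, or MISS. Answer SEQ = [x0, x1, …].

SEQ = [MISS, L1-HIT, L1-HIT, MISS, MISS, L1-HIT, L1-HIT, VC-HIT, MISS, MISS, VC-HIT]

#0 0xdc→b27/s3 MISS; vc=[]
#1 0xd8→b27/s3 L1-HIT; vc=[]
#2 0xd8→b27/s3 L1-HIT; vc=[]
#3 0xb9→b23/s3 MISS; vc=[27]
#4 0x64→b12/s0 MISS; vc=[27]
#5 0x64→b12/s0 L1-HIT; vc=[27]
#6 0xbe→b23/s3 L1-HIT; vc=[27]
#7 0xde→b27/s3 VC-HIT; vc=[23]
#8 0x26→b4/s0 MISS; vc=[23,12]
#9 0x43→b8/s0 MISS; vc=[23,12,4]
#10 0x20→b4/s0 VC-HIT; vc=[23,12,8]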